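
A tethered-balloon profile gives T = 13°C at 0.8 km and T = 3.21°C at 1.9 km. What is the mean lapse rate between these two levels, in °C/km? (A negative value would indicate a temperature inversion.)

8.9°C/km

Γ = −ΔT/Δz = (13 − 3.21) / (1900 − 800) m
  = 9.79°C / 1.1 km = 8.9°C/km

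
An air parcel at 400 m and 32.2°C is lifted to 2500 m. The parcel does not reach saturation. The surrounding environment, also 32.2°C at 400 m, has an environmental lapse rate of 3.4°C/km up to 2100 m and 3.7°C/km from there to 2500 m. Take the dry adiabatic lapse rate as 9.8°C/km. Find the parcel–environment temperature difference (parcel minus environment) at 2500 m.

Parcel:
  400–2500 m, dry: Δz = 2.1 km ⇒ ΔT = -20.58°C; T = 11.62°C
Environment:
  400–2100 m, environment, lower layer: Δz = 1.7 km ⇒ ΔT = -5.78°C; T = 26.42°C
  2100–2500 m, environment, upper layer: Δz = 0.4 km ⇒ ΔT = -1.48°C; T = 24.94°C
T_parcel − T_env = 11.62 − 24.94 = -13.32°C

-13.32°C (parcel cooler than environment)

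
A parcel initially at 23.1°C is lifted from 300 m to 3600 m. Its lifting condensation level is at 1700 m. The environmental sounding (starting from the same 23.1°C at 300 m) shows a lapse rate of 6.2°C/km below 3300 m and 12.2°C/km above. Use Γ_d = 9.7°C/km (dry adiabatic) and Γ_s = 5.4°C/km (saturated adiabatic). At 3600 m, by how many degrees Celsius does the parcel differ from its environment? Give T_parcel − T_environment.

Parcel:
  From 300 m to 1700 m (dry): cools by 9.7 × 1.4 = 13.58°C, giving 9.52°C.
  From 1700 m to 3600 m (saturated): cools by 5.4 × 1.9 = 10.26°C, giving -0.74°C.
Environment:
  From 300 m to 3300 m (environment, lower layer): cools by 6.2 × 3 = 18.6°C, giving 4.5°C.
  From 3300 m to 3600 m (environment, upper layer): cools by 12.2 × 0.3 = 3.66°C, giving 0.84°C.
T_parcel − T_env = -0.74 − 0.84 = -1.58°C

-1.58°C (parcel cooler than environment)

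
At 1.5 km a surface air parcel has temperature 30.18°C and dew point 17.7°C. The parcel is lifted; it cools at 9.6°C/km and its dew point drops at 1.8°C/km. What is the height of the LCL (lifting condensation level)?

3.1 km

T and T_d converge at 9.6 − 1.8 = 7.8°C per km
Height above start = (30.18 − 17.7) / 7.8 = 1.6 km
LCL altitude = 1500 m + 1600 m = 3100 m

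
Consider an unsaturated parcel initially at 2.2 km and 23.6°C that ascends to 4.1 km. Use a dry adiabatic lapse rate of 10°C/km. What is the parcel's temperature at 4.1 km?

2200 → 4100 m (dry adiabatic, 10°C/km): ΔT = -10 × 1.9 = -19°C → T = 4.6°C

4.6°C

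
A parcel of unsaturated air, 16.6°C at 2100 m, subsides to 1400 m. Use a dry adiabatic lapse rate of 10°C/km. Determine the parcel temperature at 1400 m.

23.6°C

From 2100 m to 1400 m (dry adiabatic): warms by 10 × 0.7 = 7°C, giving 23.6°C.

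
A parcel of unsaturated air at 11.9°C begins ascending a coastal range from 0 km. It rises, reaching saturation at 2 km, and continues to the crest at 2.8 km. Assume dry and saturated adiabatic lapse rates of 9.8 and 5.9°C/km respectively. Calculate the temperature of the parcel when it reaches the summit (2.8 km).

-12.42°C

0–2000 m, dry: Δz = 2 km ⇒ ΔT = -19.6°C; T = -7.7°C
2000–2800 m, saturated: Δz = 0.8 km ⇒ ΔT = -4.72°C; T = -12.42°C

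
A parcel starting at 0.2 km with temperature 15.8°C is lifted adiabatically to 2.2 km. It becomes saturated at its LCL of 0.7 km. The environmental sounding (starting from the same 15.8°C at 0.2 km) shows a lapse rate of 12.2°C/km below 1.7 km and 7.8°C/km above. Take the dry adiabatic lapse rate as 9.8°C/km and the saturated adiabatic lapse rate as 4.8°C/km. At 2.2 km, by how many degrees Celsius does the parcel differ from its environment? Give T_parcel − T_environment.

+10.1°C (parcel warmer than environment)

Parcel:
  Dry to 700 m: -9.8 × 0.5 km = -4.9°C, so T = 10.9°C.
  Saturated to 2200 m: -4.8 × 1.5 km = -7.2°C, so T = 3.7°C.
Environment:
  Environment, lower layer to 1700 m: -12.2 × 1.5 km = -18.3°C, so T = -2.5°C.
  Environment, upper layer to 2200 m: -7.8 × 0.5 km = -3.9°C, so T = -6.4°C.
T_parcel − T_env = 3.7 − (-6.4) = +10.1°C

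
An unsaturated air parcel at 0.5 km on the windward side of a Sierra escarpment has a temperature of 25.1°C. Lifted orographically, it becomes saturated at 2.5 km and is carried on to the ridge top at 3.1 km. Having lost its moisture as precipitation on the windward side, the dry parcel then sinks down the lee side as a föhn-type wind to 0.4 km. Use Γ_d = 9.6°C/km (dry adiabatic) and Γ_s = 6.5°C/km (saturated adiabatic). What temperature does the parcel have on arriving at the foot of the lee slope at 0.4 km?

500–2500 m, dry: Δz = 2 km ⇒ ΔT = -19.2°C; T = 5.9°C
2500–3100 m, saturated: Δz = 0.6 km ⇒ ΔT = -3.9°C; T = 2°C
3100–400 m, dry descent: Δz = 2.7 km ⇒ ΔT = +25.92°C; T = 27.92°C

27.92°C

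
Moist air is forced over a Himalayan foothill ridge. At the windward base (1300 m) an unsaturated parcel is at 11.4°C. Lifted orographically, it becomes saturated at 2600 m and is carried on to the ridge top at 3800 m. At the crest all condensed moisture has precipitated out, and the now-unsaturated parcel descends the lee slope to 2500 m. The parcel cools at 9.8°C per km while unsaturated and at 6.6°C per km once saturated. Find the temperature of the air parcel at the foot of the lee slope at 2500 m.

3.48°C

From 1300 m to 2600 m (dry): cools by 9.8 × 1.3 = 12.74°C, giving -1.34°C.
From 2600 m to 3800 m (saturated): cools by 6.6 × 1.2 = 7.92°C, giving -9.26°C.
From 3800 m to 2500 m (dry descent): warms by 9.8 × 1.3 = 12.74°C, giving 3.48°C.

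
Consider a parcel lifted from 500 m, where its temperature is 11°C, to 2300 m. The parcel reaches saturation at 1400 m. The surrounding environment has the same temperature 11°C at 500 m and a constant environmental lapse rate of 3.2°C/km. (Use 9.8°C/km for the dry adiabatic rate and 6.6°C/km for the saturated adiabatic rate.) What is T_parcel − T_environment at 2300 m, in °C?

-9°C (parcel cooler than environment)

Parcel:
  From 500 m to 1400 m (dry): cools by 9.8 × 0.9 = 8.82°C, giving 2.18°C.
  From 1400 m to 2300 m (saturated): cools by 6.6 × 0.9 = 5.94°C, giving -3.76°C.
Environment:
  From 500 m to 2300 m (environment): cools by 3.2 × 1.8 = 5.76°C, giving 5.24°C.
T_parcel − T_env = -3.76 − 5.24 = -9°C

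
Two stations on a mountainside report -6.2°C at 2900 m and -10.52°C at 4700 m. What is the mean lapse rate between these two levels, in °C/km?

2.4°C/km

Γ = −ΔT/Δz = (-6.2 − (-10.52)) / (4700 − 2900) m
  = 4.32°C / 1.8 km = 2.4°C/km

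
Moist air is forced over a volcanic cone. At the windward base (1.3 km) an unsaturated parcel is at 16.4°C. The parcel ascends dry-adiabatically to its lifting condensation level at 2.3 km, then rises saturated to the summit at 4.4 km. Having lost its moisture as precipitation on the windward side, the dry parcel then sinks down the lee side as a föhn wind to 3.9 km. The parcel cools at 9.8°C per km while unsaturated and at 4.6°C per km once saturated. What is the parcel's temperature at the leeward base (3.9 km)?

Dry to 2300 m: -9.8 × 1 km = -9.8°C, so T = 6.6°C.
Saturated to 4400 m: -4.6 × 2.1 km = -9.66°C, so T = -3.06°C.
Dry descent to 3900 m: +9.8 × 0.5 km = +4.9°C, so T = 1.84°C.

1.84°C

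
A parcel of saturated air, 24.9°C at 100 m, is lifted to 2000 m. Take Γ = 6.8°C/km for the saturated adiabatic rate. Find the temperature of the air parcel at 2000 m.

11.98°C

100 → 2000 m (saturated adiabatic, 6.8°C/km): ΔT = -6.8 × 1.9 = -12.92°C → T = 11.98°C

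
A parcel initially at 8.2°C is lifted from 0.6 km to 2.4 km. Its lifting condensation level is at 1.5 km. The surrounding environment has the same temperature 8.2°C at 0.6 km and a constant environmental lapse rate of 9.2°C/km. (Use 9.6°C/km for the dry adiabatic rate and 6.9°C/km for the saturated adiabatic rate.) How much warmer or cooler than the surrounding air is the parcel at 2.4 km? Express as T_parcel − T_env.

+1.71°C (parcel warmer than environment)

Parcel:
  600–1500 m, dry: Δz = 0.9 km ⇒ ΔT = -8.64°C; T = -0.44°C
  1500–2400 m, saturated: Δz = 0.9 km ⇒ ΔT = -6.21°C; T = -6.65°C
Environment:
  600–2400 m, environment: Δz = 1.8 km ⇒ ΔT = -16.56°C; T = -8.36°C
T_parcel − T_env = -6.65 − (-8.36) = +1.71°C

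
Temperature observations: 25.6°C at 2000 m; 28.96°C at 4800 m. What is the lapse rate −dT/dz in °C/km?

-1.2°C/km

Γ = −ΔT/Δz = (25.6 − 28.96) / (4800 − 2000) m
  = -3.36°C / 2.8 km = -1.2°C/km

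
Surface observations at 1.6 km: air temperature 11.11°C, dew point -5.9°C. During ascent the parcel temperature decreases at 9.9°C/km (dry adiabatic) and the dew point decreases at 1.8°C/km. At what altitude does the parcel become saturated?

3.7 km

T and T_d converge at 9.9 − 1.8 = 8.1°C per km
Height above start = (11.11 − (-5.9)) / 8.1 = 2.1 km
LCL altitude = 1600 m + 2100 m = 3700 m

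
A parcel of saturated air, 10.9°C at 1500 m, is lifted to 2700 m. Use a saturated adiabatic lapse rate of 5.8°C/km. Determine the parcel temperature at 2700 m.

Saturated adiabatic to 2700 m: -5.8 × 1.2 km = -6.96°C, so T = 3.94°C.

3.94°C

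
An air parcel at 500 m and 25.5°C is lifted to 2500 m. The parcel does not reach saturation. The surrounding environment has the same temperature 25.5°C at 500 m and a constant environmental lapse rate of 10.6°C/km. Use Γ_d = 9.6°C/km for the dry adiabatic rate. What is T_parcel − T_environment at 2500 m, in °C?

Parcel:
  500 → 2500 m (dry, 9.6°C/km): ΔT = -9.6 × 2 = -19.2°C → T = 6.3°C
Environment:
  500 → 2500 m (environment, 10.6°C/km): ΔT = -10.6 × 2 = -21.2°C → T = 4.3°C
T_parcel − T_env = 6.3 − 4.3 = +2°C

+2°C (parcel warmer than environment)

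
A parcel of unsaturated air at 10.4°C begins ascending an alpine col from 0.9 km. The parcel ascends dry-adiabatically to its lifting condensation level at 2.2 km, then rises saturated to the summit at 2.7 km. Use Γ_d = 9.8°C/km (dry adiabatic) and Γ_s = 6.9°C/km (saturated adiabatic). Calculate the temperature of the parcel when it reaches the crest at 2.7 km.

-5.79°C

900 → 2200 m (dry, 9.8°C/km): ΔT = -9.8 × 1.3 = -12.74°C → T = -2.34°C
2200 → 2700 m (saturated, 6.9°C/km): ΔT = -6.9 × 0.5 = -3.45°C → T = -5.79°C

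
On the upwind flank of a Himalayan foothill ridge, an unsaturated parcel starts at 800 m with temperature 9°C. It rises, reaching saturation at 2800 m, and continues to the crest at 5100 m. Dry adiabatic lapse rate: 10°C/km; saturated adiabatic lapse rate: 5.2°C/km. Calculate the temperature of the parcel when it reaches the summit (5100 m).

800 → 2800 m (dry, 10°C/km): ΔT = -10 × 2 = -20°C → T = -11°C
2800 → 5100 m (saturated, 5.2°C/km): ΔT = -5.2 × 2.3 = -11.96°C → T = -22.96°C

-22.96°C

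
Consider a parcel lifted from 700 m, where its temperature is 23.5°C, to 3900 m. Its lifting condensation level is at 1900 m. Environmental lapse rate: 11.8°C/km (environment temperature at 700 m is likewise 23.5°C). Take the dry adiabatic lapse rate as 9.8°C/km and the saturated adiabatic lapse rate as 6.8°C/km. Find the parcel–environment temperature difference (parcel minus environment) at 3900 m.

+12.4°C (parcel warmer than environment)

Parcel:
  Dry to 1900 m: -9.8 × 1.2 km = -11.76°C, so T = 11.74°C.
  Saturated to 3900 m: -6.8 × 2 km = -13.6°C, so T = -1.86°C.
Environment:
  Environment to 3900 m: -11.8 × 3.2 km = -37.76°C, so T = -14.26°C.
T_parcel − T_env = -1.86 − (-14.26) = +12.4°C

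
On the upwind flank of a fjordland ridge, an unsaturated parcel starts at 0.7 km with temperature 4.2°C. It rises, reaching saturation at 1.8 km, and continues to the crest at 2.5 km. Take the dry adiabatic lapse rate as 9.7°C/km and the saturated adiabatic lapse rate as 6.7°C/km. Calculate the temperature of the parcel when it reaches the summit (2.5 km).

-11.16°C

From 700 m to 1800 m (dry): cools by 9.7 × 1.1 = 10.67°C, giving -6.47°C.
From 1800 m to 2500 m (saturated): cools by 6.7 × 0.7 = 4.69°C, giving -11.16°C.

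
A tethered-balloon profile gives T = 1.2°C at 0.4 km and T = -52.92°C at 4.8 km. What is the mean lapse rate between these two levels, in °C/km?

12.3°C/km

Γ = −ΔT/Δz = (1.2 − (-52.92)) / (4800 − 400) m
  = 54.12°C / 4.4 km = 12.3°C/km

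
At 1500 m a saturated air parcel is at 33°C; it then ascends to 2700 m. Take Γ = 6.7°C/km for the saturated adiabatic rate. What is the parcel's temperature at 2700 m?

1500–2700 m, saturated adiabatic: Δz = 1.2 km ⇒ ΔT = -8.04°C; T = 24.96°C

24.96°C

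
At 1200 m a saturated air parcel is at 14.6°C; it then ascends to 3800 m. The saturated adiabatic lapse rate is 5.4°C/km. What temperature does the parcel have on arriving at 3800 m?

From 1200 m to 3800 m (saturated adiabatic): cools by 5.4 × 2.6 = 14.04°C, giving 0.56°C.

0.56°C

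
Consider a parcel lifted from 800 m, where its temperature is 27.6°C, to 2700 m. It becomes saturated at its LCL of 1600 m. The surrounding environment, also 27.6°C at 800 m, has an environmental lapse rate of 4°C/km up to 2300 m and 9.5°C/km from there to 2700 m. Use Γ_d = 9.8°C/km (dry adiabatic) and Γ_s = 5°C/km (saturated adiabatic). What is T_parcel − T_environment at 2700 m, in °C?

-3.54°C (parcel cooler than environment)

Parcel:
  800–1600 m, dry: Δz = 0.8 km ⇒ ΔT = -7.84°C; T = 19.76°C
  1600–2700 m, saturated: Δz = 1.1 km ⇒ ΔT = -5.5°C; T = 14.26°C
Environment:
  800–2300 m, environment, lower layer: Δz = 1.5 km ⇒ ΔT = -6°C; T = 21.6°C
  2300–2700 m, environment, upper layer: Δz = 0.4 km ⇒ ΔT = -3.8°C; T = 17.8°C
T_parcel − T_env = 14.26 − 17.8 = -3.54°C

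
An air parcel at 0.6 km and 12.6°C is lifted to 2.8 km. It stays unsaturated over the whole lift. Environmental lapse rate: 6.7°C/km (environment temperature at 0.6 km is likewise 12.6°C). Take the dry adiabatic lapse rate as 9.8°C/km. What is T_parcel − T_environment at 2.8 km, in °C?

Parcel:
  From 600 m to 2800 m (dry): cools by 9.8 × 2.2 = 21.56°C, giving -8.96°C.
Environment:
  From 600 m to 2800 m (environment): cools by 6.7 × 2.2 = 14.74°C, giving -2.14°C.
T_parcel − T_env = -8.96 − (-2.14) = -6.82°C

-6.82°C (parcel cooler than environment)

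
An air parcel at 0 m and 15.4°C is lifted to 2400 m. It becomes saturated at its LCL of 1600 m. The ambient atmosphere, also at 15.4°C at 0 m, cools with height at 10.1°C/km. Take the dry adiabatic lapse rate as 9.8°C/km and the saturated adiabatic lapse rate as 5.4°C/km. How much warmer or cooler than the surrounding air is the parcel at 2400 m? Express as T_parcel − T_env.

Parcel:
  0–1600 m, dry: Δz = 1.6 km ⇒ ΔT = -15.68°C; T = -0.28°C
  1600–2400 m, saturated: Δz = 0.8 km ⇒ ΔT = -4.32°C; T = -4.6°C
Environment:
  0–2400 m, environment: Δz = 2.4 km ⇒ ΔT = -24.24°C; T = -8.84°C
T_parcel − T_env = -4.6 − (-8.84) = +4.24°C

+4.24°C (parcel warmer than environment)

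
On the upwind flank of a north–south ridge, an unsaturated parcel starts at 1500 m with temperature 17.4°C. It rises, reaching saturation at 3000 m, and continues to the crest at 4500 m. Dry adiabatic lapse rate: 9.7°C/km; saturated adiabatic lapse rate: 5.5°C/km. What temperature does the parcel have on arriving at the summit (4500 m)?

-5.4°C

From 1500 m to 3000 m (dry): cools by 9.7 × 1.5 = 14.55°C, giving 2.85°C.
From 3000 m to 4500 m (saturated): cools by 5.5 × 1.5 = 8.25°C, giving -5.4°C.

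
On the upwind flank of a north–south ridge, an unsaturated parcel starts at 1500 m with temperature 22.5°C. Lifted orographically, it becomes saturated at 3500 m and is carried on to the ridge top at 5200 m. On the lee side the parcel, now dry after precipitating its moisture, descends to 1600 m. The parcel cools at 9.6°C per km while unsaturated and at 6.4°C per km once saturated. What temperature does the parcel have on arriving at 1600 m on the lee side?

26.98°C

1500 → 3500 m (dry, 9.6°C/km): ΔT = -9.6 × 2 = -19.2°C → T = 3.3°C
3500 → 5200 m (saturated, 6.4°C/km): ΔT = -6.4 × 1.7 = -10.88°C → T = -7.58°C
5200 → 1600 m (dry descent, 9.6°C/km): ΔT = +9.6 × 3.6 = +34.56°C → T = 26.98°C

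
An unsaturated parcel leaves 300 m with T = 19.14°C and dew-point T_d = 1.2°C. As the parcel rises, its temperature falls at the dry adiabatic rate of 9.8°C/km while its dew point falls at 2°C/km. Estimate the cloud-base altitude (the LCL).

T and T_d converge at 9.8 − 2 = 7.8°C per km
Height above start = (19.14 − 1.2) / 7.8 = 2.3 km
LCL altitude = 300 m + 2300 m = 2600 m

2600 m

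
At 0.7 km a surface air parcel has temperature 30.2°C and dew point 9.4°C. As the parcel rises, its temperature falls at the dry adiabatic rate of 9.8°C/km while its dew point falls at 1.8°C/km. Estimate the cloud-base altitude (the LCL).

T and T_d converge at 9.8 − 1.8 = 8°C per km
Height above start = (30.2 − 9.4) / 8 = 2.6 km
LCL altitude = 700 m + 2600 m = 3300 m

3.3 km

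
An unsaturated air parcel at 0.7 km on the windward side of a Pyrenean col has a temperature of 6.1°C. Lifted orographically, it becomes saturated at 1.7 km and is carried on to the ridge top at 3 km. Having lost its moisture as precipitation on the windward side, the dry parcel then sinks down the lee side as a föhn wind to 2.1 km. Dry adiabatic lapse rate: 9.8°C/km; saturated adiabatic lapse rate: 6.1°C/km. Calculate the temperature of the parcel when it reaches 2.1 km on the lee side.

-2.81°C

Dry to 1700 m: -9.8 × 1 km = -9.8°C, so T = -3.7°C.
Saturated to 3000 m: -6.1 × 1.3 km = -7.93°C, so T = -11.63°C.
Dry descent to 2100 m: +9.8 × 0.9 km = +8.82°C, so T = -2.81°C.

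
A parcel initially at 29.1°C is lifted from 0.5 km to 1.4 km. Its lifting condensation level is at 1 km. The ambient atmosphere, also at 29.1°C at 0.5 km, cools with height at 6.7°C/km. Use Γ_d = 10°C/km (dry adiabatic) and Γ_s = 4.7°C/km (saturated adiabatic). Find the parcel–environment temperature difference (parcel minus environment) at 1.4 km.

Parcel:
  500 → 1000 m (dry, 10°C/km): ΔT = -10 × 0.5 = -5°C → T = 24.1°C
  1000 → 1400 m (saturated, 4.7°C/km): ΔT = -4.7 × 0.4 = -1.88°C → T = 22.22°C
Environment:
  500 → 1400 m (environment, 6.7°C/km): ΔT = -6.7 × 0.9 = -6.03°C → T = 23.07°C
T_parcel − T_env = 22.22 − 23.07 = -0.85°C

-0.85°C (parcel cooler than environment)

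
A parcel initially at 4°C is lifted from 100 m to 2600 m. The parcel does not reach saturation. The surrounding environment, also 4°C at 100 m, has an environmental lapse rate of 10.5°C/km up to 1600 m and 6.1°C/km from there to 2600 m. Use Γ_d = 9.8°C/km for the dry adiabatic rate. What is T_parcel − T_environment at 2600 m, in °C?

Parcel:
  From 100 m to 2600 m (dry): cools by 9.8 × 2.5 = 24.5°C, giving -20.5°C.
Environment:
  From 100 m to 1600 m (environment, lower layer): cools by 10.5 × 1.5 = 15.75°C, giving -11.75°C.
  From 1600 m to 2600 m (environment, upper layer): cools by 6.1 × 1 = 6.1°C, giving -17.85°C.
T_parcel − T_env = -20.5 − (-17.85) = -2.65°C

-2.65°C (parcel cooler than environment)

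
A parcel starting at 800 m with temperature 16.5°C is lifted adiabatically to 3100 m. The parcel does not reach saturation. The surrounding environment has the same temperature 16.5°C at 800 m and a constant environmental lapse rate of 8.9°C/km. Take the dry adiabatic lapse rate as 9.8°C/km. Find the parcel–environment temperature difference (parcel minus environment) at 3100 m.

-2.07°C (parcel cooler than environment)

Parcel:
  From 800 m to 3100 m (dry): cools by 9.8 × 2.3 = 22.54°C, giving -6.04°C.
Environment:
  From 800 m to 3100 m (environment): cools by 8.9 × 2.3 = 20.47°C, giving -3.97°C.
T_parcel − T_env = -6.04 − (-3.97) = -2.07°C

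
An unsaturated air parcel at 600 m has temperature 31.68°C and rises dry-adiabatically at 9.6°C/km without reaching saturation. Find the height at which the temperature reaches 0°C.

3900 m

Height above start = (31.68 − 0) / 9.6 = 3.3 km
Altitude = 600 m + 3300 m = 3900 m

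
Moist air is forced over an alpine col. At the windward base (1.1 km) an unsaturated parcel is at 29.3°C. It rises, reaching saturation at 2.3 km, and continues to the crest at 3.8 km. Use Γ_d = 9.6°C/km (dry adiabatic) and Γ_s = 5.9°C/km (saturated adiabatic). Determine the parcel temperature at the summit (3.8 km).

1100–2300 m, dry: Δz = 1.2 km ⇒ ΔT = -11.52°C; T = 17.78°C
2300–3800 m, saturated: Δz = 1.5 km ⇒ ΔT = -8.85°C; T = 8.93°C

8.93°C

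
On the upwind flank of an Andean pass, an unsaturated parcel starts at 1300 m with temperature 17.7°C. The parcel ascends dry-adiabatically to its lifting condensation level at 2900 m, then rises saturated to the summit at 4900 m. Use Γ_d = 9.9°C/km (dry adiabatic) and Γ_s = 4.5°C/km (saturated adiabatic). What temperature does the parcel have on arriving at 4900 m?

-7.14°C

From 1300 m to 2900 m (dry): cools by 9.9 × 1.6 = 15.84°C, giving 1.86°C.
From 2900 m to 4900 m (saturated): cools by 4.5 × 2 = 9°C, giving -7.14°C.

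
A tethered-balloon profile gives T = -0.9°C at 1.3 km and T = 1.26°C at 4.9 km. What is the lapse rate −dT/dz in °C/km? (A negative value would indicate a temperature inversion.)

Γ = −ΔT/Δz = (-0.9 − 1.26) / (4900 − 1300) m
  = -2.16°C / 3.6 km = -0.6°C/km

-0.6°C/km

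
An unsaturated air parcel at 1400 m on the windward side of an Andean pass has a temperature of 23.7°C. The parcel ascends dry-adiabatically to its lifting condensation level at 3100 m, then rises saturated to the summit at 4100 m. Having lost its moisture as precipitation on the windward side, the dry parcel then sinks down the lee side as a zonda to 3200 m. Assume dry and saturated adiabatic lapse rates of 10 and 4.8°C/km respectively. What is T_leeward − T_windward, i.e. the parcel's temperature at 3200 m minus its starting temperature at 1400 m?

-12.8°C

From 1400 m to 3100 m (dry): cools by 10 × 1.7 = 17°C, giving 6.7°C.
From 3100 m to 4100 m (saturated): cools by 4.8 × 1 = 4.8°C, giving 1.9°C.
From 4100 m to 3200 m (dry descent): warms by 10 × 0.9 = 9°C, giving 10.9°C.
Net change vs windward start: 10.9 − 23.7 = -12.8°C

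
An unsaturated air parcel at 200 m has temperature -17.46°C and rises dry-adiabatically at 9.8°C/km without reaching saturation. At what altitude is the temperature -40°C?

Height above start = (-17.46 − (-40)) / 9.8 = 2.3 km
Altitude = 200 m + 2300 m = 2500 m

2500 m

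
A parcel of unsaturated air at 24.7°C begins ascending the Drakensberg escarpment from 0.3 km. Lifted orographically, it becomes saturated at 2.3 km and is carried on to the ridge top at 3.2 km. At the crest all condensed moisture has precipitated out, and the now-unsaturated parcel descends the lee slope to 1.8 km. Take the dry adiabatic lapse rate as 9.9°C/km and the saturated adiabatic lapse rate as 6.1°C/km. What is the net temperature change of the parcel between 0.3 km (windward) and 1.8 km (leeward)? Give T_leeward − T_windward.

From 300 m to 2300 m (dry): cools by 9.9 × 2 = 19.8°C, giving 4.9°C.
From 2300 m to 3200 m (saturated): cools by 6.1 × 0.9 = 5.49°C, giving -0.59°C.
From 3200 m to 1800 m (dry descent): warms by 9.9 × 1.4 = 13.86°C, giving 13.27°C.
Net change vs windward start: 13.27 − 24.7 = -11.43°C

-11.43°C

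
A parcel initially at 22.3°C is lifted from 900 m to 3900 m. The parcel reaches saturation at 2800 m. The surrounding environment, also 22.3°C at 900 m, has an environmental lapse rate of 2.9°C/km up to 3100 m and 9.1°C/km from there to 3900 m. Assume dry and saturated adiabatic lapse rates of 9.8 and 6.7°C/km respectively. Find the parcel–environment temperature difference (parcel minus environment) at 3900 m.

Parcel:
  900–2800 m, dry: Δz = 1.9 km ⇒ ΔT = -18.62°C; T = 3.68°C
  2800–3900 m, saturated: Δz = 1.1 km ⇒ ΔT = -7.37°C; T = -3.69°C
Environment:
  900–3100 m, environment, lower layer: Δz = 2.2 km ⇒ ΔT = -6.38°C; T = 15.92°C
  3100–3900 m, environment, upper layer: Δz = 0.8 km ⇒ ΔT = -7.28°C; T = 8.64°C
T_parcel − T_env = -3.69 − 8.64 = -12.33°C

-12.33°C (parcel cooler than environment)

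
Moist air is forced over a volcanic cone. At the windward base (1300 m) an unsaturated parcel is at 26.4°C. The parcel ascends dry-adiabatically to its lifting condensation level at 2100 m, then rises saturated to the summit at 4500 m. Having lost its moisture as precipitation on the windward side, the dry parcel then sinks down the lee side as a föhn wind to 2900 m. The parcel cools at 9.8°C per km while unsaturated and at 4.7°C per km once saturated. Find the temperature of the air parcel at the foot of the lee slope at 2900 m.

22.96°C

1300 → 2100 m (dry, 9.8°C/km): ΔT = -9.8 × 0.8 = -7.84°C → T = 18.56°C
2100 → 4500 m (saturated, 4.7°C/km): ΔT = -4.7 × 2.4 = -11.28°C → T = 7.28°C
4500 → 2900 m (dry descent, 9.8°C/km): ΔT = +9.8 × 1.6 = +15.68°C → T = 22.96°C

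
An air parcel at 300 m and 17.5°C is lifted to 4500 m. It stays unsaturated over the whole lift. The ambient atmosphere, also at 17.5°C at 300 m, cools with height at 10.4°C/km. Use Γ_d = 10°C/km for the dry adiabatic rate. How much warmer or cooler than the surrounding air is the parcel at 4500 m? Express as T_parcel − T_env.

+1.68°C (parcel warmer than environment)

Parcel:
  300–4500 m, dry: Δz = 4.2 km ⇒ ΔT = -42°C; T = -24.5°C
Environment:
  300–4500 m, environment: Δz = 4.2 km ⇒ ΔT = -43.68°C; T = -26.18°C
T_parcel − T_env = -24.5 − (-26.18) = +1.68°C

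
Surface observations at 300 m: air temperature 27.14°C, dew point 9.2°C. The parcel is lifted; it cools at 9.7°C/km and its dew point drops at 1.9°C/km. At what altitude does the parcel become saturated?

T and T_d converge at 9.7 − 1.9 = 7.8°C per km
Height above start = (27.14 − 9.2) / 7.8 = 2.3 km
LCL altitude = 300 m + 2300 m = 2600 m

2600 m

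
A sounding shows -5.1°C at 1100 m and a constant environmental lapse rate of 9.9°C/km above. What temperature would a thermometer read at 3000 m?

From 1100 m to 3000 m (environmental): cools by 9.9 × 1.9 = 18.81°C, giving -23.91°C.

-23.91°C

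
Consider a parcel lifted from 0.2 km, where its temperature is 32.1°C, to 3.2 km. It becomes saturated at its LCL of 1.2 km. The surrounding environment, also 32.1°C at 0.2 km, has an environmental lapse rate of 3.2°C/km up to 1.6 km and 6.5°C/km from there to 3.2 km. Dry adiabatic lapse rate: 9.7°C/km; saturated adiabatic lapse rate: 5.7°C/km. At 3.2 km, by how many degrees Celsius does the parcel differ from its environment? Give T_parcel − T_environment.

Parcel:
  200–1200 m, dry: Δz = 1 km ⇒ ΔT = -9.7°C; T = 22.4°C
  1200–3200 m, saturated: Δz = 2 km ⇒ ΔT = -11.4°C; T = 11°C
Environment:
  200–1600 m, environment, lower layer: Δz = 1.4 km ⇒ ΔT = -4.48°C; T = 27.62°C
  1600–3200 m, environment, upper layer: Δz = 1.6 km ⇒ ΔT = -10.4°C; T = 17.22°C
T_parcel − T_env = 11 − 17.22 = -6.22°C

-6.22°C (parcel cooler than environment)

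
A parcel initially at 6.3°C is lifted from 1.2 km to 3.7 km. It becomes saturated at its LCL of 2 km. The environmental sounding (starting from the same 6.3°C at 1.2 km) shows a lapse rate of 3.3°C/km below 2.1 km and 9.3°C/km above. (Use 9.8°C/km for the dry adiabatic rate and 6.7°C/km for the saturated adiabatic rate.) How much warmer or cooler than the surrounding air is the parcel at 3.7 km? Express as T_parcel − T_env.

-1.38°C (parcel cooler than environment)

Parcel:
  1200 → 2000 m (dry, 9.8°C/km): ΔT = -9.8 × 0.8 = -7.84°C → T = -1.54°C
  2000 → 3700 m (saturated, 6.7°C/km): ΔT = -6.7 × 1.7 = -11.39°C → T = -12.93°C
Environment:
  1200 → 2100 m (environment, lower layer, 3.3°C/km): ΔT = -3.3 × 0.9 = -2.97°C → T = 3.33°C
  2100 → 3700 m (environment, upper layer, 9.3°C/km): ΔT = -9.3 × 1.6 = -14.88°C → T = -11.55°C
T_parcel − T_env = -12.93 − (-11.55) = -1.38°C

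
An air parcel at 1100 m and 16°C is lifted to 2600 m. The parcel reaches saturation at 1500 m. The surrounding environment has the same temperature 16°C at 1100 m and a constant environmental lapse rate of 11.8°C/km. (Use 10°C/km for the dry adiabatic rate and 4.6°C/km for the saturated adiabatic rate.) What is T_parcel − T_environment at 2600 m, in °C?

Parcel:
  From 1100 m to 1500 m (dry): cools by 10 × 0.4 = 4°C, giving 12°C.
  From 1500 m to 2600 m (saturated): cools by 4.6 × 1.1 = 5.06°C, giving 6.94°C.
Environment:
  From 1100 m to 2600 m (environment): cools by 11.8 × 1.5 = 17.7°C, giving -1.7°C.
T_parcel − T_env = 6.94 − (-1.7) = +8.64°C

+8.64°C (parcel warmer than environment)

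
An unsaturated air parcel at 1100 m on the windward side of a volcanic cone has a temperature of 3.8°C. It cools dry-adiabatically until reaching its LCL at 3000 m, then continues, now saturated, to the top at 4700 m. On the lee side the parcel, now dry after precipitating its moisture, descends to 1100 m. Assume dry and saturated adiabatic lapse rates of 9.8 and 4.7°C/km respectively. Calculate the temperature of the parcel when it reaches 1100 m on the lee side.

1100 → 3000 m (dry, 9.8°C/km): ΔT = -9.8 × 1.9 = -18.62°C → T = -14.82°C
3000 → 4700 m (saturated, 4.7°C/km): ΔT = -4.7 × 1.7 = -7.99°C → T = -22.81°C
4700 → 1100 m (dry descent, 9.8°C/km): ΔT = +9.8 × 3.6 = +35.28°C → T = 12.47°C

12.47°C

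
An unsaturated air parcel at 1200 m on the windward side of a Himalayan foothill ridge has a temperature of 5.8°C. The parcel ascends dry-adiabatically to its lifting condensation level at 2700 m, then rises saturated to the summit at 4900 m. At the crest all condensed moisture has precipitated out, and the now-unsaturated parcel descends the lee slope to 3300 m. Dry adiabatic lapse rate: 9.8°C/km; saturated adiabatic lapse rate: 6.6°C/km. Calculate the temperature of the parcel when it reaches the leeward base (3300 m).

-7.74°C

From 1200 m to 2700 m (dry): cools by 9.8 × 1.5 = 14.7°C, giving -8.9°C.
From 2700 m to 4900 m (saturated): cools by 6.6 × 2.2 = 14.52°C, giving -23.42°C.
From 4900 m to 3300 m (dry descent): warms by 9.8 × 1.6 = 15.68°C, giving -7.74°C.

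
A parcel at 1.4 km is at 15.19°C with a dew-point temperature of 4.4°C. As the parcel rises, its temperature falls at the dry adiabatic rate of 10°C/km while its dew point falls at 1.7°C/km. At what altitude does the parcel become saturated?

T and T_d converge at 10 − 1.7 = 8.3°C per km
Height above start = (15.19 − 4.4) / 8.3 = 1.3 km
LCL altitude = 1400 m + 1300 m = 2700 m

2.7 km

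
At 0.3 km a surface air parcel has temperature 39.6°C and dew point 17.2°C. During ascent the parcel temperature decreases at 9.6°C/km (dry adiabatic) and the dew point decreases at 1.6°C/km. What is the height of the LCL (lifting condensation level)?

T and T_d converge at 9.6 − 1.6 = 8°C per km
Height above start = (39.6 − 17.2) / 8 = 2.8 km
LCL altitude = 300 m + 2800 m = 3100 m

3.1 km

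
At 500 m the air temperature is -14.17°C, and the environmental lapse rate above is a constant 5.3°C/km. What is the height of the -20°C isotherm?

1600 m

Height above start = (-14.17 − (-20)) / 5.3 = 1.1 km
Altitude = 500 m + 1100 m = 1600 m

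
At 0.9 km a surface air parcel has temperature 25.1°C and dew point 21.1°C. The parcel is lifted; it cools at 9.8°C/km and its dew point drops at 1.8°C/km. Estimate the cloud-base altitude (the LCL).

T and T_d converge at 9.8 − 1.8 = 8°C per km
Height above start = (25.1 − 21.1) / 8 = 0.5 km
LCL altitude = 900 m + 500 m = 1400 m

1.4 km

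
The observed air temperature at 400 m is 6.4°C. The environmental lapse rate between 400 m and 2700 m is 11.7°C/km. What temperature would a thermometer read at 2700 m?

From 400 m to 2700 m (environmental): cools by 11.7 × 2.3 = 26.91°C, giving -20.51°C.

-20.51°C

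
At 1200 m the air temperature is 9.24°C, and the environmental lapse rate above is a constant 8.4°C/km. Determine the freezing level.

Height above start = (9.24 − 0) / 8.4 = 1.1 km
Altitude = 1200 m + 1100 m = 2300 m

2300 m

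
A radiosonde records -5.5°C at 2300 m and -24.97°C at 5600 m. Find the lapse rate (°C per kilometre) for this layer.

5.9°C/km

Γ = −ΔT/Δz = (-5.5 − (-24.97)) / (5600 − 2300) m
  = 19.47°C / 3.3 km = 5.9°C/km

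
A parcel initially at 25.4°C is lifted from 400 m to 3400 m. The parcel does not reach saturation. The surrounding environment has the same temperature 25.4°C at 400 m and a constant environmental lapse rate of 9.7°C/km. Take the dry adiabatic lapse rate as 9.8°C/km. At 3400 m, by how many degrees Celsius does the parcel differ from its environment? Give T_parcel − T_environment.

Parcel:
  From 400 m to 3400 m (dry): cools by 9.8 × 3 = 29.4°C, giving -4°C.
Environment:
  From 400 m to 3400 m (environment): cools by 9.7 × 3 = 29.1°C, giving -3.7°C.
T_parcel − T_env = -4 − (-3.7) = -0.3°C

-0.3°C (parcel cooler than environment)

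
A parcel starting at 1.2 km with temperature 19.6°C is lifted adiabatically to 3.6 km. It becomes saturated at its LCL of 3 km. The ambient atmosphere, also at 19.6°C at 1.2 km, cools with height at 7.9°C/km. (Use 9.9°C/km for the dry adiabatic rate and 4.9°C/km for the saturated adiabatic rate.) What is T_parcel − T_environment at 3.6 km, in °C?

-1.8°C (parcel cooler than environment)

Parcel:
  Dry to 3000 m: -9.9 × 1.8 km = -17.82°C, so T = 1.78°C.
  Saturated to 3600 m: -4.9 × 0.6 km = -2.94°C, so T = -1.16°C.
Environment:
  Environment to 3600 m: -7.9 × 2.4 km = -18.96°C, so T = 0.64°C.
T_parcel − T_env = -1.16 − 0.64 = -1.8°C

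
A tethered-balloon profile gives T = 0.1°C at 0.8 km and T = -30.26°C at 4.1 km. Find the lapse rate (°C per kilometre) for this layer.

9.2°C/km

Γ = −ΔT/Δz = (0.1 − (-30.26)) / (4100 − 800) m
  = 30.36°C / 3.3 km = 9.2°C/km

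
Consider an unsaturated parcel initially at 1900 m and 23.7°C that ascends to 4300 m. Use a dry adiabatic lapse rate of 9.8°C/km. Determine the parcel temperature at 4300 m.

0.18°C

From 1900 m to 4300 m (dry adiabatic): cools by 9.8 × 2.4 = 23.52°C, giving 0.18°C.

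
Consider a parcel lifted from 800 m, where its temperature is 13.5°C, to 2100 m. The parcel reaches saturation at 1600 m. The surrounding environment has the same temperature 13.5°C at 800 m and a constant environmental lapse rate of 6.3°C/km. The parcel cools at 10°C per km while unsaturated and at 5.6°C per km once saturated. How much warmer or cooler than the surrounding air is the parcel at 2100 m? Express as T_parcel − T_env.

-2.61°C (parcel cooler than environment)

Parcel:
  800–1600 m, dry: Δz = 0.8 km ⇒ ΔT = -8°C; T = 5.5°C
  1600–2100 m, saturated: Δz = 0.5 km ⇒ ΔT = -2.8°C; T = 2.7°C
Environment:
  800–2100 m, environment: Δz = 1.3 km ⇒ ΔT = -8.19°C; T = 5.31°C
T_parcel − T_env = 2.7 − 5.31 = -2.61°C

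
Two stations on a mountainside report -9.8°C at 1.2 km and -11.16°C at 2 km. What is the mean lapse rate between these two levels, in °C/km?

1.7°C/km

Γ = −ΔT/Δz = (-9.8 − (-11.16)) / (2000 − 1200) m
  = 1.36°C / 0.8 km = 1.7°C/km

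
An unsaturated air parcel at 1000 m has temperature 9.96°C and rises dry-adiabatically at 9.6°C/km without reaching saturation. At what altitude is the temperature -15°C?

3600 m

Height above start = (9.96 − (-15)) / 9.6 = 2.6 km
Altitude = 1000 m + 2600 m = 3600 m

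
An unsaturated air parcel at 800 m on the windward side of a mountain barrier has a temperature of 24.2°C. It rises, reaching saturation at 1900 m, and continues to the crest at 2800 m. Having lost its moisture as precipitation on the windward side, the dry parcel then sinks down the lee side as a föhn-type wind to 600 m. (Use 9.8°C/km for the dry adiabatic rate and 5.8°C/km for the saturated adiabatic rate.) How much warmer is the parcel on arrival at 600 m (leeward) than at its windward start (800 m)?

+5.56°C

800–1900 m, dry: Δz = 1.1 km ⇒ ΔT = -10.78°C; T = 13.42°C
1900–2800 m, saturated: Δz = 0.9 km ⇒ ΔT = -5.22°C; T = 8.2°C
2800–600 m, dry descent: Δz = 2.2 km ⇒ ΔT = +21.56°C; T = 29.76°C
Net change vs windward start: 29.76 − 24.2 = +5.56°C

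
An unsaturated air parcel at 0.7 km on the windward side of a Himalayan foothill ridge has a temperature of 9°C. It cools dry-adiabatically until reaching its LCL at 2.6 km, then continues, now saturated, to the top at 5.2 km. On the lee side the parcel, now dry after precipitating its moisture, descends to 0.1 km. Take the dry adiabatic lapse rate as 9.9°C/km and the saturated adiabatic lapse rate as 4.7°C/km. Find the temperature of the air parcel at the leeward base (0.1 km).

28.46°C

700 → 2600 m (dry, 9.9°C/km): ΔT = -9.9 × 1.9 = -18.81°C → T = -9.81°C
2600 → 5200 m (saturated, 4.7°C/km): ΔT = -4.7 × 2.6 = -12.22°C → T = -22.03°C
5200 → 100 m (dry descent, 9.9°C/km): ΔT = +9.9 × 5.1 = +50.49°C → T = 28.46°C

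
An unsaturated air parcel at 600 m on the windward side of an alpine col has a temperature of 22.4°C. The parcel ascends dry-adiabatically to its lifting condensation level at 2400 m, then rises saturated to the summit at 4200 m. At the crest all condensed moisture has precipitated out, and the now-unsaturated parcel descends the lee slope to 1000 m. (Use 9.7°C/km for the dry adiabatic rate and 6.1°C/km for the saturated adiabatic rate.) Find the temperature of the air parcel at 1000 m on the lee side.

25°C

Dry to 2400 m: -9.7 × 1.8 km = -17.46°C, so T = 4.94°C.
Saturated to 4200 m: -6.1 × 1.8 km = -10.98°C, so T = -6.04°C.
Dry descent to 1000 m: +9.7 × 3.2 km = +31.04°C, so T = 25°C.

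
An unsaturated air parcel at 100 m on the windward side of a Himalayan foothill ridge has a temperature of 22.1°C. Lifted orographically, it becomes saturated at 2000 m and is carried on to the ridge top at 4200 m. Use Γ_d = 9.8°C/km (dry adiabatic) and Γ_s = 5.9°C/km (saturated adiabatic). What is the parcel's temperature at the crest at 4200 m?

From 100 m to 2000 m (dry): cools by 9.8 × 1.9 = 18.62°C, giving 3.48°C.
From 2000 m to 4200 m (saturated): cools by 5.9 × 2.2 = 12.98°C, giving -9.5°C.

-9.5°C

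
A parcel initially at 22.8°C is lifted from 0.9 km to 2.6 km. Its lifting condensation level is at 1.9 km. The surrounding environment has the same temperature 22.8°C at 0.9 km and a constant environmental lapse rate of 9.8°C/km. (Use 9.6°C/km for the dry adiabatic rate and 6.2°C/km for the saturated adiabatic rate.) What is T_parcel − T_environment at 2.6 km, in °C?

Parcel:
  From 900 m to 1900 m (dry): cools by 9.6 × 1 = 9.6°C, giving 13.2°C.
  From 1900 m to 2600 m (saturated): cools by 6.2 × 0.7 = 4.34°C, giving 8.86°C.
Environment:
  From 900 m to 2600 m (environment): cools by 9.8 × 1.7 = 16.66°C, giving 6.14°C.
T_parcel − T_env = 8.86 − 6.14 = +2.72°C

+2.72°C (parcel warmer than environment)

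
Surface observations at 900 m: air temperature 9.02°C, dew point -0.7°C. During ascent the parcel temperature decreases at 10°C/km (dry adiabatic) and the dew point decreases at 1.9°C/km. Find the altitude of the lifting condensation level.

T and T_d converge at 10 − 1.9 = 8.1°C per km
Height above start = (9.02 − (-0.7)) / 8.1 = 1.2 km
LCL altitude = 900 m + 1200 m = 2100 m

2100 m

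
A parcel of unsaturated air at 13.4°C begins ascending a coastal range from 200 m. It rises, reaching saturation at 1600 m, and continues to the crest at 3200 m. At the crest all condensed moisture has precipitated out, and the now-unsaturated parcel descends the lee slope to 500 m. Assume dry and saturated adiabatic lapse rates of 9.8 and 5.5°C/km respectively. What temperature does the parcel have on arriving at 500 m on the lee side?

200 → 1600 m (dry, 9.8°C/km): ΔT = -9.8 × 1.4 = -13.72°C → T = -0.32°C
1600 → 3200 m (saturated, 5.5°C/km): ΔT = -5.5 × 1.6 = -8.8°C → T = -9.12°C
3200 → 500 m (dry descent, 9.8°C/km): ΔT = +9.8 × 2.7 = +26.46°C → T = 17.34°C

17.34°C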